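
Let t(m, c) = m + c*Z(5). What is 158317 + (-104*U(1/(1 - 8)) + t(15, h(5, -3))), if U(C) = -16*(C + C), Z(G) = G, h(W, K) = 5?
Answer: 1105171/7 ≈ 1.5788e+5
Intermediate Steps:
t(m, c) = m + 5*c (t(m, c) = m + c*5 = m + 5*c)
U(C) = -32*C
158317 + (-104*U(1/(1 - 8)) + t(15, h(5, -3))) = 158317 + (-(-3328)/(1 - 8) + (15 + 5*5)) = 158317 + (-(-3328)/(-7) + (15 + 25)) = 158317 + (-(-3328)*(-1)/7 + 40) = 158317 + (-104*32/7 + 40) = 158317 + (-3328/7 + 40) = 158317 - 3048/7 = 1105171/7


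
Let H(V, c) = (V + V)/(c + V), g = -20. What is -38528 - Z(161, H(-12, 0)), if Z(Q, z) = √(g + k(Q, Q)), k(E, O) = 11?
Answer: -38528 - 3*I ≈ -38528.0 - 3.0*I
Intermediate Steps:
H(V, c) = 2*V/(V + c) (H(V, c) = (2*V)/(V + c) = 2*V/(V + c))
Z(Q, z) = 3*I (Z(Q, z) = √(-20 + 11) = √(-9) = 3*I)
-38528 - Z(161, H(-12, 0)) = -38528 - 3*I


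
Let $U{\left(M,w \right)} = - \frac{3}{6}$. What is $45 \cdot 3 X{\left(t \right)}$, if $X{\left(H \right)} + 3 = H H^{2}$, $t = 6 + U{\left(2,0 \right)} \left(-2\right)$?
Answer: $45900$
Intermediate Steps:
$U{\left(M,w \right)} = - \frac{1}{2}$ ($U{\left(M,w \right)} = \left(-3\right) \frac{1}{6} = - \frac{1}{2}$)
$t = 7$ ($t = 6 - -1 = 6 + 1 = 7$)
$X{\left(H \right)} = -3 + H^{3}$ ($X{\left(H \right)} = -3 + H H^{2} = -3 + H^{3}$)
$45 \cdot 3 X{\left(t \right)} = 45 \cdot 3 \left(-3 + 7^{3}\right) = 135 \left(-3 + 343\right) = 135 \cdot 340 = 45900$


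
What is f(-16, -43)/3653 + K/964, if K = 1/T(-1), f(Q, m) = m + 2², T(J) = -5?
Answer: -14741/1354420 ≈ -0.010884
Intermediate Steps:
f(Q, m) = 4 + m (f(Q, m) = m + 4 = 4 + m)
K = -⅕ (K = 1/(-5) = -⅕ ≈ -0.20000)
f(-16, -43)/3653 + K/964 = (4 - 43)/3653 - ⅕/964 = -39*1/3653 - ⅕*1/964 = -3/281 - 1/4820 = -14741/1354420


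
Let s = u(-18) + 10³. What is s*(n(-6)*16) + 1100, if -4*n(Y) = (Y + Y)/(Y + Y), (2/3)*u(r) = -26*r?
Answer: -5708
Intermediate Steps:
u(r) = -39*r (u(r) = 3*(-26*r)/2 = -39*r)
n(Y) = -¼ (n(Y) = -(Y + Y)/(4*(Y + Y)) = -2*Y/(4*(2*Y)) = -2*Y*1/(2*Y)/4 = -¼*1 = -¼)
s = 1702 (s = -39*(-18) + 10³ = 702 + 1000 = 1702)
s*(n(-6)*16) + 1100 = 1702*(-¼*16) + 1100 = 1702*(-4) + 1100 = -6808 + 1100 = -5708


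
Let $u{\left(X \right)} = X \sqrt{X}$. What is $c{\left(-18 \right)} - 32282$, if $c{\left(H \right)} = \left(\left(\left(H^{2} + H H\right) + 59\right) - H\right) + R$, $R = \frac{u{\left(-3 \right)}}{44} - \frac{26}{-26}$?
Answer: $-31556 - \frac{3 i \sqrt{3}}{44} \approx -31556.0 - 0.11809 i$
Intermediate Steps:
$u{\left(X \right)} = X^{\frac{3}{2}}$
$R = 1 - \frac{3 i \sqrt{3}}{44}$ ($R = \frac{\left(-3\right)^{\frac{3}{2}}}{44} - \frac{26}{-26} = - 3 i \sqrt{3} \cdot \frac{1}{44} - -1 = - \frac{3 i \sqrt{3}}{44} + 1 = 1 - \frac{3 i \sqrt{3}}{44} \approx 1.0 - 0.11809 i$)
$c{\left(H \right)} = 60 - H + 2 H^{2} - \frac{3 i \sqrt{3}}{44}$ ($c{\left(H \right)} = \left(\left(\left(H^{2} + H H\right) + 59\right) - H\right) + \left(1 - \frac{3 i \sqrt{3}}{44}\right) = \left(\left(\left(H^{2} + H^{2}\right) + 59\right) - H\right) + \left(1 - \frac{3 i \sqrt{3}}{44}\right) = \left(\left(2 H^{2} + 59\right) - H\right) + \left(1 - \frac{3 i \sqrt{3}}{44}\right) = \left(\left(59 + 2 H^{2}\right) - H\right) + \left(1 - \frac{3 i \sqrt{3}}{44}\right) = \left(59 - H + 2 H^{2}\right) + \left(1 - \frac{3 i \sqrt{3}}{44}\right) = 60 - H + 2 H^{2} - \frac{3 i \sqrt{3}}{44}$)
$c{\left(-18 \right)} - 32282 = \left(60 - -18 + 2 \left(-18\right)^{2} - \frac{3 i \sqrt{3}}{44}\right) - 32282 = \left(60 + 18 + 2 \cdot 324 - \frac{3 i \sqrt{3}}{44}\right) - 32282 = \left(60 + 18 + 648 - \frac{3 i \sqrt{3}}{44}\right) - 32282 = \left(726 - \frac{3 i \sqrt{3}}{44}\right) - 32282 = -31556 - \frac{3 i \sqrt{3}}{44}$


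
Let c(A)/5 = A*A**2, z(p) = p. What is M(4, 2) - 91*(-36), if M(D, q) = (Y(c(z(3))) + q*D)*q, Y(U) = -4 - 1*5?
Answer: 3274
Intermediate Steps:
c(A) = 5*A**3 (c(A) = 5*(A*A**2) = 5*A**3)
Y(U) = -9 (Y(U) = -4 - 5 = -9)
M(D, q) = q*(-9 + D*q) (M(D, q) = (-9 + q*D)*q = (-9 + D*q)*q = q*(-9 + D*q))
M(4, 2) - 91*(-36) = 2*(-9 + 4*2) - 91*(-36) = 2*(-9 + 8) + 3276 = 2*(-1) + 3276 = -2 + 3276 = 3274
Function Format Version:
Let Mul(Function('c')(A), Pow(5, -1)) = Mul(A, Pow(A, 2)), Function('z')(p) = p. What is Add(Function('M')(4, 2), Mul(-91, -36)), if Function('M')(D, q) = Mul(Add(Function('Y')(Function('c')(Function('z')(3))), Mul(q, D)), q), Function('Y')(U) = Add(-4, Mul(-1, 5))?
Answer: 3274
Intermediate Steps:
Function('c')(A) = Mul(5, Pow(A, 3)) (Function('c')(A) = Mul(5, Mul(A, Pow(A, 2))) = Mul(5, Pow(A, 3)))
Function('Y')(U) = -9 (Function('Y')(U) = Add(-4, -5) = -9)
Function('M')(D, q) = Mul(q, Add(-9, Mul(D, q))) (Function('M')(D, q) = Mul(Add(-9, Mul(q, D)), q) = Mul(Add(-9, Mul(D, q)), q) = Mul(q, Add(-9, Mul(D, q))))
Add(Function('M')(4, 2), Mul(-91, -36)) = Add(Mul(2, Add(-9, Mul(4, 2))), Mul(-91, -36)) = Add(Mul(2, Add(-9, 8)), 3276) = Add(Mul(2, -1), 3276) = Add(-2, 3276) = 3274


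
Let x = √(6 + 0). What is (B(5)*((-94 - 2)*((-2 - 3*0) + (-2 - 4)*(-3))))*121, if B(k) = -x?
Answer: 185856*√6 ≈ 4.5525e+5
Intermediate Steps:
x = √6 ≈ 2.4495
B(k) = -√6
(B(5)*((-94 - 2)*((-2 - 3*0) + (-2 - 4)*(-3))))*121 = ((-√6)*((-94 - 2)*((-2 - 3*0) + (-2 - 4)*(-3))))*121 = ((-√6)*(-96*((-2 + 0) - 6*(-3))))*121 = ((-√6)*(-96*(-2 + 18)))*121 = ((-√6)*(-96*16))*121 = (-√6*(-1536))*121 = (1536*√6)*121 = 185856*√6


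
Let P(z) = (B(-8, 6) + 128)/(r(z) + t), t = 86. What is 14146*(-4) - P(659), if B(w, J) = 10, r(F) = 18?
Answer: -2942437/52 ≈ -56585.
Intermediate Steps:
P(z) = 69/52 (P(z) = (10 + 128)/(18 + 86) = 138/104 = 138*(1/104) = 69/52)
14146*(-4) - P(659) = 14146*(-4) - 1*69/52 = -56584 - 69/52 = -2942437/52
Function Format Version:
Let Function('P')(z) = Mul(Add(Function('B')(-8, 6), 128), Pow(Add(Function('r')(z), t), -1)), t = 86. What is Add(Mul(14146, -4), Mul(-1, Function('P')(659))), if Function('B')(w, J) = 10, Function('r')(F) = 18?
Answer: Rational(-2942437, 52) ≈ -56585.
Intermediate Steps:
Function('P')(z) = Rational(69, 52) (Function('P')(z) = Mul(Add(10, 128), Pow(Add(18, 86), -1)) = Mul(138, Pow(104, -1)) = Mul(138, Rational(1, 104)) = Rational(69, 52))
Add(Mul(14146, -4), Mul(-1, Function('P')(659))) = Add(Mul(14146, -4), Mul(-1, Rational(69, 52))) = Add(-56584, Rational(-69, 52)) = Rational(-2942437, 52)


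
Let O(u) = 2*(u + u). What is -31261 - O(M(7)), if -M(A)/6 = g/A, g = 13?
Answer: -218515/7 ≈ -31216.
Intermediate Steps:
M(A) = -78/A
O(u) = 4*u (O(u) = 2*(2*u) = 4*u)
-31261 - O(M(7)) = -31261 - 4*(-78/7) = -31261 - 4*(-78*1/7) = -31261 - 4*(-78)/7 = -31261 - 1*(-312/7) = -31261 + 312/7 = -218515/7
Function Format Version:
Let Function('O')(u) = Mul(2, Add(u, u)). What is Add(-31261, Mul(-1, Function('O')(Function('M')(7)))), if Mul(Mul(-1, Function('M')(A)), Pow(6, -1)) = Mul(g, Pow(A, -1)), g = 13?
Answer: Rational(-218515, 7) ≈ -31216.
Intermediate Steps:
Function('M')(A) = Mul(-78, Pow(A, -1)) (Function('M')(A) = Mul(-6, Mul(13, Pow(A, -1))) = Mul(-78, Pow(A, -1)))
Function('O')(u) = Mul(4, u) (Function('O')(u) = Mul(2, Mul(2, u)) = Mul(4, u))
Add(-31261, Mul(-1, Function('O')(Function('M')(7)))) = Add(-31261, Mul(-1, Mul(4, Mul(-78, Pow(7, -1))))) = Add(-31261, Mul(-1, Mul(4, Mul(-78, Rational(1, 7))))) = Add(-31261, Mul(-1, Mul(4, Rational(-78, 7)))) = Add(-31261, Mul(-1, Rational(-312, 7))) = Add(-31261, Rational(312, 7)) = Rational(-218515, 7)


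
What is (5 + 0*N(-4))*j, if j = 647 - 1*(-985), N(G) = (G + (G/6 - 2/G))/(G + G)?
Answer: 8160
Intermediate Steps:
N(G) = (-2/G + 7*G/6)/(2*G) (N(G) = (G + (G*(⅙) - 2/G))/((2*G)) = (G + (G/6 - 2/G))*(1/(2*G)) = (G + (-2/G + G/6))*(1/(2*G)) = (-2/G + 7*G/6)*(1/(2*G)) = (-2/G + 7*G/6)/(2*G))
j = 1632 (j = 647 + 985 = 1632)
(5 + 0*N(-4))*j = (5 + 0*(7/12 - 1/(-4)²))*1632 = (5 + 0*(7/12 - 1*1/16))*1632 = (5 + 0*(7/12 - 1/16))*1632 = (5 + 0*(25/48))*1632 = (5 + 0)*1632 = 5*1632 = 8160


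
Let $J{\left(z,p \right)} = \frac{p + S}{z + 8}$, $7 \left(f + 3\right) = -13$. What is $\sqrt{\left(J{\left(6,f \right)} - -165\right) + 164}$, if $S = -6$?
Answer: $\frac{3 \sqrt{1787}}{7} \approx 18.117$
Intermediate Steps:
$f = - \frac{34}{7}$ ($f = -3 + \frac{1}{7} \left(-13\right) = -3 - \frac{13}{7} = - \frac{34}{7} \approx -4.8571$)
$J{\left(z,p \right)} = \frac{-6 + p}{8 + z}$ ($J{\left(z,p \right)} = \frac{p - 6}{z + 8} = \frac{-6 + p}{8 + z}$)
$\sqrt{\left(J{\left(6,f \right)} - -165\right) + 164} = \sqrt{\left(\frac{-6 - \frac{34}{7}}{8 + 6} - -165\right) + 164} = \sqrt{\left(\frac{1}{14} \left(- \frac{76}{7}\right) + 165\right) + 164} = \sqrt{\left(- \frac{38}{49} + 165\right) + 164} = \sqrt{\frac{8047}{49} + 164} = \sqrt{\frac{16083}{49}} = \frac{3 \sqrt{1787}}{7}$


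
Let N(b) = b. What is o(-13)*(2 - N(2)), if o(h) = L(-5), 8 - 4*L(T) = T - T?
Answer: 0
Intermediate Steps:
L(T) = 2 (L(T) = 2 - (T - T)/4 = 2 - ¼*0 = 2 + 0 = 2)
o(h) = 2
o(-13)*(2 - N(2)) = 2*(2 - 1*2) = 2*(2 - 2) = 2*0 = 0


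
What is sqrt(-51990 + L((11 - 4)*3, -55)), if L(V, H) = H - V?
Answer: I*sqrt(52066) ≈ 228.18*I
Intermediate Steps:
sqrt(-51990 + L((11 - 4)*3, -55)) = sqrt(-51990 + (-55 - (11 - 4)*3)) = sqrt(-51990 + (-55 - 7*3)) = sqrt(-51990 + (-55 - 1*21)) = sqrt(-51990 + (-55 - 21)) = sqrt(-51990 - 76) = sqrt(-52066) = I*sqrt(52066)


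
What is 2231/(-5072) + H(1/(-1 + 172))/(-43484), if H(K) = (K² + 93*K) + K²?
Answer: -709208017981/1612281836592 ≈ -0.43988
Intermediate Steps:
H(K) = 2*K² + 93*K
2231/(-5072) + H(1/(-1 + 172))/(-43484) = 2231/(-5072) + ((93 + 2/(-1 + 172))/(-1 + 172))/(-43484) = 2231*(-1/5072) + ((93 + 2/171)/171)*(-1/43484) = -2231/5072 + ((93 + 2*(1/171))/171)*(-1/43484) = -2231/5072 + ((93 + 2/171)/171)*(-1/43484) = -2231/5072 + ((1/171)*(15905/171))*(-1/43484) = -2231/5072 + (15905/29241)*(-1/43484) = -2231/5072 - 15905/1271515644 = -709208017981/1612281836592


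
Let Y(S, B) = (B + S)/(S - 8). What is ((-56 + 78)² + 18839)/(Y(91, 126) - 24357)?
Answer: -1603809/2021414 ≈ -0.79341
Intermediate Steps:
Y(S, B) = (B + S)/(-8 + S)
((-56 + 78)² + 18839)/(Y(91, 126) - 24357) = ((-56 + 78)² + 18839)/((126 + 91)/(-8 + 91) - 24357) = (22² + 18839)/(217/83 - 24357) = (484 + 18839)/((1/83)*217 - 24357) = 19323/(217/83 - 24357) = 19323/(-2021414/83) = 19323*(-83/2021414) = -1603809/2021414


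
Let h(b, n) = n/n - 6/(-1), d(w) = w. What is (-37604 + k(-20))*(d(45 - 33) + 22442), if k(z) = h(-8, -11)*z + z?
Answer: -847952856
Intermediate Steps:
h(b, n) = 7 (h(b, n) = 1 - 6*(-1) = 1 + 6 = 7)
k(z) = 8*z (k(z) = 7*z + z = 8*z)
(-37604 + k(-20))*(d(45 - 33) + 22442) = (-37604 + 8*(-20))*((45 - 33) + 22442) = (-37604 - 160)*(12 + 22442) = -37764*22454 = -847952856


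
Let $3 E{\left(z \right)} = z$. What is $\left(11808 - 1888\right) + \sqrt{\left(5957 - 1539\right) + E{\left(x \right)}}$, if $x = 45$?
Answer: $9920 + \sqrt{4433} \approx 9986.6$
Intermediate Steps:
$E{\left(z \right)} = \frac{z}{3}$
$\left(11808 - 1888\right) + \sqrt{\left(5957 - 1539\right) + E{\left(x \right)}} = \left(11808 - 1888\right) + \sqrt{\left(5957 - 1539\right) + \frac{1}{3} \cdot 45} = 9920 + \sqrt{\left(5957 - 1539\right) + 15} = 9920 + \sqrt{4418 + 15} = 9920 + \sqrt{4433}$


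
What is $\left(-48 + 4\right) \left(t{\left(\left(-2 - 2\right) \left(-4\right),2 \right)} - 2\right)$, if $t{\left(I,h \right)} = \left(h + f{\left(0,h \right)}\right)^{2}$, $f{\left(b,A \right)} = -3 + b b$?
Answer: $44$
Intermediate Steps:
$f{\left(b,A \right)} = -3 + b^{2}$
$t{\left(I,h \right)} = \left(-3 + h\right)^{2}$ ($t{\left(I,h \right)} = \left(h - \left(3 - 0^{2}\right)\right)^{2} = \left(h + \left(-3 + 0\right)\right)^{2} = \left(h - 3\right)^{2} = \left(-3 + h\right)^{2}$)
$\left(-48 + 4\right) \left(t{\left(\left(-2 - 2\right) \left(-4\right),2 \right)} - 2\right) = \left(-48 + 4\right) \left(\left(3 - 2\right)^{2} - 2\right) = - 44 \left(\left(3 - 2\right)^{2} - 2\right) = - 44 \left(1^{2} - 2\right) = - 44 \left(1 - 2\right) = \left(-44\right) \left(-1\right) = 44$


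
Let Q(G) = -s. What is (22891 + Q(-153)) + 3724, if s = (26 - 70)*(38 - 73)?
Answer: 25075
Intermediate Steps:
s = 1540 (s = -44*(-35) = 1540)
Q(G) = -1540 (Q(G) = -1*1540 = -1540)
(22891 + Q(-153)) + 3724 = (22891 - 1540) + 3724 = 21351 + 3724 = 25075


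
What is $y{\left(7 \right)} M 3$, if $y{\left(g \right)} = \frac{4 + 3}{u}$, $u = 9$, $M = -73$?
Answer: $- \frac{511}{3} \approx -170.33$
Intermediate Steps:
$y{\left(g \right)} = \frac{7}{9}$ ($y{\left(g \right)} = \frac{4 + 3}{9} = 7 \cdot \frac{1}{9} = \frac{7}{9}$)
$y{\left(7 \right)} M 3 = \frac{7}{9} \left(-73\right) 3 = \left(- \frac{511}{9}\right) 3 = - \frac{511}{3}$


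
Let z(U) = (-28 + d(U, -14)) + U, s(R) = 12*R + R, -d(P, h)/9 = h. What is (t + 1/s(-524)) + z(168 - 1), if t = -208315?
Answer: -1417236601/6812 ≈ -2.0805e+5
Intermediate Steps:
d(P, h) = -9*h
s(R) = 13*R
z(U) = 98 + U (z(U) = (-28 - 9*(-14)) + U = (-28 + 126) + U = 98 + U)
(t + 1/s(-524)) + z(168 - 1) = (-208315 + 1/(13*(-524))) + (98 + (168 - 1)) = (-208315 + 1/(-6812)) + (98 + 167) = (-208315 - 1/6812) + 265 = -1419041781/6812 + 265 = -1417236601/6812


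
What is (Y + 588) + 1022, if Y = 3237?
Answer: 4847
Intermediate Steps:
(Y + 588) + 1022 = (3237 + 588) + 1022 = 3825 + 1022 = 4847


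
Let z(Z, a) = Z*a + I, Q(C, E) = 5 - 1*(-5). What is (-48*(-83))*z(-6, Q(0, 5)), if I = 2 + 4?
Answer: -215136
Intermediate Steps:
I = 6
Q(C, E) = 10 (Q(C, E) = 5 + 5 = 10)
z(Z, a) = 6 + Z*a (z(Z, a) = Z*a + 6 = 6 + Z*a)
(-48*(-83))*z(-6, Q(0, 5)) = (-48*(-83))*(6 - 6*10) = 3984*(6 - 60) = 3984*(-54) = -215136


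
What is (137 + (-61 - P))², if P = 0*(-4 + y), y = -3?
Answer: 5776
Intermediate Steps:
P = 0 (P = 0*(-4 - 3) = 0*(-7) = 0)
(137 + (-61 - P))² = (137 + (-61 - 1*0))² = (137 + (-61 + 0))² = (137 - 61)² = 76² = 5776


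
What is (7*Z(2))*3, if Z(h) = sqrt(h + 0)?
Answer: 21*sqrt(2) ≈ 29.698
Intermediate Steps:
Z(h) = sqrt(h)
(7*Z(2))*3 = (7*sqrt(2))*3 = 21*sqrt(2)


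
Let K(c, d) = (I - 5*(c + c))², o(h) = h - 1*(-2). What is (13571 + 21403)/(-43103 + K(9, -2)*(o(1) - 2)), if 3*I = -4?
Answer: -314766/312851 ≈ -1.0061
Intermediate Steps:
I = -4/3 (I = (⅓)*(-4) = -4/3 ≈ -1.3333)
o(h) = 2 + h (o(h) = h + 2 = 2 + h)
K(c, d) = (-4/3 - 10*c)² (K(c, d) = (-4/3 - 5*(c + c))² = (-4/3 - 10*c)²)
(13571 + 21403)/(-43103 + K(9, -2)*(o(1) - 2)) = (13571 + 21403)/(-43103 + (4*(2 + 15*9)²/9)*((2 + 1) - 2)) = 34974/(-43103 + (4*(2 + 135)²/9)*(3 - 2)) = 34974/(-43103 + ((4/9)*137²)*1) = 34974/(-43103 + ((4/9)*18769)*1) = 34974/(-43103 + (75076/9)*1) = 34974/(-43103 + 75076/9) = 34974/(-312851/9) = 34974*(-9/312851) = -314766/312851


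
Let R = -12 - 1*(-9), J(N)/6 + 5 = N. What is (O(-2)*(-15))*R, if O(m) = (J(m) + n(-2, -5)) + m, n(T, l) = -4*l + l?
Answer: -1305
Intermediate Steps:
J(N) = -30 + 6*N
n(T, l) = -3*l
O(m) = -15 + 7*m (O(m) = ((-30 + 6*m) - 3*(-5)) + m = ((-30 + 6*m) + 15) + m = (-15 + 6*m) + m = -15 + 7*m)
R = -3 (R = -12 + 9 = -3)
(O(-2)*(-15))*R = ((-15 + 7*(-2))*(-15))*(-3) = ((-15 - 14)*(-15))*(-3) = -29*(-15)*(-3) = 435*(-3) = -1305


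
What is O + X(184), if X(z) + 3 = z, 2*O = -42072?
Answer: -20855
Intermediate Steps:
O = -21036 (O = (½)*(-42072) = -21036)
X(z) = -3 + z
O + X(184) = -21036 + (-3 + 184) = -21036 + 181 = -20855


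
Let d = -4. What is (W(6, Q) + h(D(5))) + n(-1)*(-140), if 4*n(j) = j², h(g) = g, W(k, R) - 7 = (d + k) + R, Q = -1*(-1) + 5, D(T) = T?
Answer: -15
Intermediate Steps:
Q = 6 (Q = 1 + 5 = 6)
W(k, R) = 3 + R + k (W(k, R) = 7 + ((-4 + k) + R) = 7 + (-4 + R + k) = 3 + R + k)
n(j) = j²/4
(W(6, Q) + h(D(5))) + n(-1)*(-140) = ((3 + 6 + 6) + 5) + ((¼)*(-1)²)*(-140) = (15 + 5) + ((¼)*1)*(-140) = 20 + (¼)*(-140) = 20 - 35 = -15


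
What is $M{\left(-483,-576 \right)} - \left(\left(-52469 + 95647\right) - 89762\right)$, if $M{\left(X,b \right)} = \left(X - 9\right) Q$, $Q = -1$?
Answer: $47076$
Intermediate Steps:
$M{\left(X,b \right)} = 9 - X$ ($M{\left(X,b \right)} = \left(X - 9\right) \left(-1\right) = \left(-9 + X\right) \left(-1\right) = 9 - X$)
$M{\left(-483,-576 \right)} - \left(\left(-52469 + 95647\right) - 89762\right) = \left(9 - -483\right) - \left(\left(-52469 + 95647\right) - 89762\right) = \left(9 + 483\right) - \left(43178 - 89762\right) = 492 - -46584 = 492 + 46584 = 47076$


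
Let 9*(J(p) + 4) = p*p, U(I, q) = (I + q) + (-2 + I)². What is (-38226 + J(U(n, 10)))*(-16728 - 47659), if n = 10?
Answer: 2411035602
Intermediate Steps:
U(I, q) = I + q + (-2 + I)²
J(p) = -4 + p²/9 (J(p) = -4 + (p*p)/9 = -4 + p²/9)
(-38226 + J(U(n, 10)))*(-16728 - 47659) = (-38226 + (-4 + (10 + 10 + (-2 + 10)²)²/9))*(-16728 - 47659) = (-38226 + (-4 + (10 + 10 + 8²)²/9))*(-64387) = (-38226 + (-4 + (10 + 10 + 64)²/9))*(-64387) = (-38226 + (-4 + (⅑)*84²))*(-64387) = (-38226 + (-4 + (⅑)*7056))*(-64387) = (-38226 + (-4 + 784))*(-64387) = (-38226 + 780)*(-64387) = -37446*(-64387) = 2411035602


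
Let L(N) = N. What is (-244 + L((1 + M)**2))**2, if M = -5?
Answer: 51984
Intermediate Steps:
(-244 + L((1 + M)**2))**2 = (-244 + (1 - 5)**2)**2 = (-244 + (-4)**2)**2 = (-244 + 16)**2 = (-228)**2 = 51984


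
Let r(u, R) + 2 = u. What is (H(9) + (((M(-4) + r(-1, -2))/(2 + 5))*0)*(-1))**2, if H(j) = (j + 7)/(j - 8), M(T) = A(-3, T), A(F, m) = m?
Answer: 256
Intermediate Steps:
r(u, R) = -2 + u
M(T) = T
H(j) = (7 + j)/(-8 + j)
(H(9) + (((M(-4) + r(-1, -2))/(2 + 5))*0)*(-1))**2 = ((7 + 9)/(-8 + 9) + (((-4 + (-2 - 1))/(2 + 5))*0)*(-1))**2 = (16/1 + (((-4 - 3)/7)*0)*(-1))**2 = (1*16 + (-7*1/7*0)*(-1))**2 = (16 - 1*0*(-1))**2 = (16 + 0*(-1))**2 = (16 + 0)**2 = 16**2 = 256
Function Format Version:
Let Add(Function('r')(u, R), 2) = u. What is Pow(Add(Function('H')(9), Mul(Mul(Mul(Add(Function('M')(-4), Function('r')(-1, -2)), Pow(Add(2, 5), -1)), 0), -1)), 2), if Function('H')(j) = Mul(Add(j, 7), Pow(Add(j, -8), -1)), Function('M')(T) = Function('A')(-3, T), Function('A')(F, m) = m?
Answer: 256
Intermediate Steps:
Function('r')(u, R) = Add(-2, u)
Function('M')(T) = T
Function('H')(j) = Mul(Pow(Add(-8, j), -1), Add(7, j)) (Function('H')(j) = Mul(Add(7, j), Pow(Add(-8, j), -1)) = Mul(Pow(Add(-8, j), -1), Add(7, j)))
Pow(Add(Function('H')(9), Mul(Mul(Mul(Add(Function('M')(-4), Function('r')(-1, -2)), Pow(Add(2, 5), -1)), 0), -1)), 2) = Pow(Add(Mul(Pow(Add(-8, 9), -1), Add(7, 9)), Mul(Mul(Mul(Add(-4, Add(-2, -1)), Pow(Add(2, 5), -1)), 0), -1)), 2) = Pow(Add(Mul(Pow(1, -1), 16), Mul(Mul(Mul(Add(-4, -3), Pow(7, -1)), 0), -1)), 2) = Pow(Add(Mul(1, 16), Mul(Mul(Mul(-7, Rational(1, 7)), 0), -1)), 2) = Pow(Add(16, Mul(Mul(-1, 0), -1)), 2) = Pow(Add(16, Mul(0, -1)), 2) = Pow(Add(16, 0), 2) = Pow(16, 2) = 256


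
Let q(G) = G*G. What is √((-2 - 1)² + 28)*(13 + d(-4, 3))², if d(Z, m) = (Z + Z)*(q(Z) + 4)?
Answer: 21609*√37 ≈ 1.3144e+5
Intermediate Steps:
q(G) = G²
d(Z, m) = 2*Z*(4 + Z²) (d(Z, m) = (Z + Z)*(Z² + 4) = (2*Z)*(4 + Z²) = 2*Z*(4 + Z²))
√((-2 - 1)² + 28)*(13 + d(-4, 3))² = √((-2 - 1)² + 28)*(13 + 2*(-4)*(4 + (-4)²))² = √((-3)² + 28)*(13 + 2*(-4)*(4 + 16))² = √(9 + 28)*(13 + 2*(-4)*20)² = √37*(13 - 160)² = √37*(-147)² = √37*21609 = 21609*√37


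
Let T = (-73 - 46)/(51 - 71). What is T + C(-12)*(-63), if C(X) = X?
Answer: 15239/20 ≈ 761.95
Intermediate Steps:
T = 119/20 (T = -119/(-20) = -119*(-1/20) = 119/20 ≈ 5.9500)
T + C(-12)*(-63) = 119/20 - 12*(-63) = 119/20 + 756 = 15239/20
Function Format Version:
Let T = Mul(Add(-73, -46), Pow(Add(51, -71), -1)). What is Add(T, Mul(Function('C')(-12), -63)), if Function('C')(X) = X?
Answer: Rational(15239, 20) ≈ 761.95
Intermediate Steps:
T = Rational(119, 20) (T = Mul(-119, Pow(-20, -1)) = Mul(-119, Rational(-1, 20)) = Rational(119, 20) ≈ 5.9500)
Add(T, Mul(Function('C')(-12), -63)) = Add(Rational(119, 20), Mul(-12, -63)) = Add(Rational(119, 20), 756) = Rational(15239, 20)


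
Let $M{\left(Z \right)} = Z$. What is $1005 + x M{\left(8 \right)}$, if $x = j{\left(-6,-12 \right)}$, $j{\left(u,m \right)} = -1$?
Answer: $997$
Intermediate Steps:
$x = -1$
$1005 + x M{\left(8 \right)} = 1005 - 8 = 997$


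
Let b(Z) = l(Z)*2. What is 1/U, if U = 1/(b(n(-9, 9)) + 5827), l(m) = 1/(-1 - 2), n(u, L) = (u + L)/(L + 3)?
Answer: 17479/3 ≈ 5826.3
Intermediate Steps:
n(u, L) = (L + u)/(3 + L)
l(m) = -⅓ (l(m) = 1/(-3) = -⅓)
b(Z) = -⅔ (b(Z) = -⅓*2 = -⅔)
U = 3/17479 (U = 1/(-⅔ + 5827) = 1/(17479/3) = 3/17479 ≈ 0.00017163)
1/U = 1/(3/17479) = 17479/3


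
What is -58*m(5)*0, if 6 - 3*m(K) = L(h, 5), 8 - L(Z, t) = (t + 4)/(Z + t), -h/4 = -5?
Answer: 0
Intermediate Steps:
h = 20 (h = -4*(-5) = 20)
L(Z, t) = 8 - (4 + t)/(Z + t) (L(Z, t) = 8 - (t + 4)/(Z + t) = 8 - (4 + t)/(Z + t))
m(K) = -41/75 (m(K) = 2 - (-4 + 7*5 + 8*20)/(3*(20 + 5)) = 2 - (-4 + 35 + 160)/(3*25) = 2 - 191/75 = -41/75)
-58*m(5)*0 = -58*(-41/75)*0 = (2378/75)*0 = 0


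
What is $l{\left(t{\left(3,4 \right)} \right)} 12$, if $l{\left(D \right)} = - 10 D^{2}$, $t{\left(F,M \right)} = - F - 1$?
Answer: $-1920$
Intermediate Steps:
$t{\left(F,M \right)} = -1 - F$
$l{\left(t{\left(3,4 \right)} \right)} 12 = - 10 \left(-1 - 3\right)^{2} \cdot 12 = - 10 \left(-4\right)^{2} \cdot 12 = \left(-10\right) 16 \cdot 12 = \left(-160\right) 12 = -1920$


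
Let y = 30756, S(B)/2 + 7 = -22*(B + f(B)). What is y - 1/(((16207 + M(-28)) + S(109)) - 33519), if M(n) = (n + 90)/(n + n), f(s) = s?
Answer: 23181873688/753735 ≈ 30756.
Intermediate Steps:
M(n) = (90 + n)/(2*n) (M(n) = (90 + n)/((2*n)) = (90 + n)*(1/(2*n)) = (90 + n)/(2*n))
S(B) = -14 - 88*B (S(B) = -14 + 2*(-22*(B + B)) = -14 + 2*(-44*B) = -14 - 88*B)
y - 1/(((16207 + M(-28)) + S(109)) - 33519) = 30756 - 1/(((16207 + (1/2)*(90 - 28)/(-28)) + (-14 - 88*109)) - 33519) = 30756 - 1/(((16207 + (1/2)*(-1/28)*62) + (-14 - 9592)) - 33519) = 30756 - 1/(((16207 - 31/28) - 9606) - 33519) = 30756 - 1/((453765/28 - 9606) - 33519) = 30756 - 1/(184797/28 - 33519) = 30756 - 1/(-753735/28) = 30756 - 1*(-28/753735) = 30756 + 28/753735 = 23181873688/753735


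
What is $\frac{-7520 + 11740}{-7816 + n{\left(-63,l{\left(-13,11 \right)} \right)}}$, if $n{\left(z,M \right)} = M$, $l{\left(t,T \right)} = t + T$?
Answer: $- \frac{2110}{3909} \approx -0.53978$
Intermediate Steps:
$l{\left(t,T \right)} = T + t$
$\frac{-7520 + 11740}{-7816 + n{\left(-63,l{\left(-13,11 \right)} \right)}} = \frac{-7520 + 11740}{-7816 + \left(11 - 13\right)} = \frac{4220}{-7816 - 2} = \frac{4220}{-7818} = 4220 \left(- \frac{1}{7818}\right) = - \frac{2110}{3909}$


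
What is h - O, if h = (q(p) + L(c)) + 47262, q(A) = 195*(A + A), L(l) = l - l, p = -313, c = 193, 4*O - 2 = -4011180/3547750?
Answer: -26540085308/354775 ≈ -74808.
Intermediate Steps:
O = 77108/354775 (O = 1/2 + (-4011180/3547750)/4 = 1/2 + (-4011180*1/3547750)/4 = 1/2 + (1/4)*(-401118/354775) = 1/2 - 200559/709550 = 77108/354775 ≈ 0.21734)
L(l) = 0
q(A) = 390*A (q(A) = 195*(2*A) = 390*A)
h = -74808 (h = (390*(-313) + 0) + 47262 = (-122070 + 0) + 47262 = -122070 + 47262 = -74808)
h - O = -74808 - 1*77108/354775 = -74808 - 77108/354775 = -26540085308/354775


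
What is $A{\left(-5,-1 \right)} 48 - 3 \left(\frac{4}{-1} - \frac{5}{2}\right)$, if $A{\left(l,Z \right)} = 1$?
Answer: $\frac{135}{2} \approx 67.5$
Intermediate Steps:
$A{\left(-5,-1 \right)} 48 - 3 \left(\frac{4}{-1} - \frac{5}{2}\right) = 1 \cdot 48 - 3 \left(\frac{4}{-1} - \frac{5}{2}\right) = 48 - 3 \left(4 \left(-1\right) - \frac{5}{2}\right) = 48 - 3 \left(-4 - \frac{5}{2}\right) = 48 - - \frac{39}{2} = 48 + \frac{39}{2} = \frac{135}{2}$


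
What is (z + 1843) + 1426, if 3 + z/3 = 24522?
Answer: 76826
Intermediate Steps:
z = 73557 (z = -9 + 3*24522 = -9 + 73566 = 73557)
(z + 1843) + 1426 = (73557 + 1843) + 1426 = 75400 + 1426 = 76826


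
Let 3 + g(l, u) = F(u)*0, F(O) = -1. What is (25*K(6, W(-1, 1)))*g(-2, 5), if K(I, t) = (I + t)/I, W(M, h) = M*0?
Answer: -75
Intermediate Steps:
W(M, h) = 0
K(I, t) = (I + t)/I
g(l, u) = -3 (g(l, u) = -3 - 1*0 = -3 + 0 = -3)
(25*K(6, W(-1, 1)))*g(-2, 5) = (25*((6 + 0)/6))*(-3) = (25*((⅙)*6))*(-3) = (25*1)*(-3) = 25*(-3) = -75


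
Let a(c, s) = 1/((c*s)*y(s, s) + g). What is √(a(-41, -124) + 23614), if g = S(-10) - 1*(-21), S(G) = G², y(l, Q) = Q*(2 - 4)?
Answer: √37546318285548279/1260953 ≈ 153.67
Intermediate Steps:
y(l, Q) = -2*Q (y(l, Q) = Q*(-2) = -2*Q)
g = 121 (g = (-10)² - 1*(-21) = 100 + 21 = 121)
a(c, s) = 1/(121 - 2*c*s²) (a(c, s) = 1/((c*s)*(-2*s) + 121) = 1/(-2*c*s² + 121) = 1/(121 - 2*c*s²))
√(a(-41, -124) + 23614) = √(1/(121 - 2*(-41)*(-124)²) + 23614) = √(1/(121 - 2*(-41)*15376) + 23614) = √(1/(121 + 1260832) + 23614) = √(1/1260953 + 23614) = √(29776144143/1260953) = √37546318285548279/1260953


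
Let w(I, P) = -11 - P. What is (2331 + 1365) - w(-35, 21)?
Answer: 3728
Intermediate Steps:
(2331 + 1365) - w(-35, 21) = (2331 + 1365) - (-11 - 1*21) = 3696 - (-11 - 21) = 3696 - 1*(-32) = 3696 + 32 = 3728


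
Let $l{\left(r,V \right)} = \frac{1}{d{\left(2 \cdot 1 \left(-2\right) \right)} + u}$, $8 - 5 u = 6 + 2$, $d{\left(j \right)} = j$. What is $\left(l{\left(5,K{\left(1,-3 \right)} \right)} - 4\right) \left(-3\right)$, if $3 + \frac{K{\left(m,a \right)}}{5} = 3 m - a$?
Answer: $\frac{51}{4} \approx 12.75$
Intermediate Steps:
$u = 0$ ($u = \frac{8}{5} - \frac{6 + 2}{5} = \frac{8}{5} - \frac{8}{5} = 0$)
$K{\left(m,a \right)} = -15 - 5 a + 15 m$ ($K{\left(m,a \right)} = -15 + 5 \left(3 m - a\right) = -15 + 5 \left(- a + 3 m\right) = -15 - \left(- 15 m + 5 a\right) = -15 - 5 a + 15 m$)
$l{\left(r,V \right)} = - \frac{1}{4}$ ($l{\left(r,V \right)} = \frac{1}{2 \cdot 1 \left(-2\right) + 0} = \frac{1}{2 \left(-2\right) + 0} = \frac{1}{-4 + 0} = \frac{1}{-4} = - \frac{1}{4}$)
$\left(l{\left(5,K{\left(1,-3 \right)} \right)} - 4\right) \left(-3\right) = \left(- \frac{1}{4} - 4\right) \left(-3\right) = \left(- \frac{17}{4}\right) \left(-3\right) = \frac{51}{4}$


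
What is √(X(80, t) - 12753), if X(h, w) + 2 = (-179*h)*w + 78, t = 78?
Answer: I*√1129637 ≈ 1062.8*I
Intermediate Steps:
X(h, w) = 76 - 179*h*w (X(h, w) = -2 + ((-179*h)*w + 78) = -2 + (-179*h*w + 78) = -2 + (78 - 179*h*w) = 76 - 179*h*w)
√(X(80, t) - 12753) = √((76 - 179*80*78) - 12753) = √((76 - 1116960) - 12753) = √(-1116884 - 12753) = √(-1129637) = I*√1129637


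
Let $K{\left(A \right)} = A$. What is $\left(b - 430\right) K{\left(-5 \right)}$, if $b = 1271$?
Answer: $-4205$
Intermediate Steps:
$\left(b - 430\right) K{\left(-5 \right)} = \left(1271 - 430\right) \left(-5\right) = 841 \left(-5\right) = -4205$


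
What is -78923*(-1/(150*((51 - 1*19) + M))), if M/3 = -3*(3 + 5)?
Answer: -78923/6000 ≈ -13.154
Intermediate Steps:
M = -72 (M = 3*(-3*(3 + 5)) = 3*(-3*8) = 3*(-24) = -72)
-78923*(-1/(150*((51 - 1*19) + M))) = -78923*(-1/(150*((51 - 1*19) - 72))) = -78923*(-1/(150*((51 - 19) - 72))) = -78923*(-1/(150*(32 - 72))) = -78923/((-40*(-150))) = -78923/6000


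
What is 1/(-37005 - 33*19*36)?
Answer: -1/59577 ≈ -1.6785e-5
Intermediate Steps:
1/(-37005 - 33*19*36) = 1/(-37005 - 627*36) = 1/(-37005 - 22572) = 1/(-59577) = -1/59577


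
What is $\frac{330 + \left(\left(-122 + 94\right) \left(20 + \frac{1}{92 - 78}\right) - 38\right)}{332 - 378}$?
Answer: $\frac{135}{23} \approx 5.8696$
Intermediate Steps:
$\frac{330 + \left(\left(-122 + 94\right) \left(20 + \frac{1}{92 - 78}\right) - 38\right)}{332 - 378} = \frac{330 - \left(38 + 28 \left(20 + \frac{1}{14}\right)\right)}{-46} = \left(330 - \left(38 + 28 \left(20 + \frac{1}{14}\right)\right)\right) \left(- \frac{1}{46}\right) = \left(330 - 600\right) \left(- \frac{1}{46}\right) = \left(-270\right) \left(- \frac{1}{46}\right) = \frac{135}{23}$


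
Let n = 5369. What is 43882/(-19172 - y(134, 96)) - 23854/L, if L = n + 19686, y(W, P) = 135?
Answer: -1560012688/483736885 ≈ -3.2249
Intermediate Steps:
L = 25055 (L = 5369 + 19686 = 25055)
43882/(-19172 - y(134, 96)) - 23854/L = 43882/(-19172 - 1*135) - 23854/25055 = 43882/(-19172 - 135) - 23854*1/25055 = 43882/(-19307) - 23854/25055 = 43882*(-1/19307) - 23854/25055 = -43882/19307 - 23854/25055 = -1560012688/483736885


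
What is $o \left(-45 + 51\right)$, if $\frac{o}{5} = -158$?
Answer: $-4740$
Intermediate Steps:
$o = -790$ ($o = 5 \left(-158\right) = -790$)
$o \left(-45 + 51\right) = - 790 \left(-45 + 51\right) = \left(-790\right) 6 = -4740$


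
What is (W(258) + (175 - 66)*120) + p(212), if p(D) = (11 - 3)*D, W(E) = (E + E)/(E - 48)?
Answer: 517246/35 ≈ 14778.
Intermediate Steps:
W(E) = 2*E/(-48 + E) (W(E) = (2*E)/(-48 + E) = 2*E/(-48 + E))
p(D) = 8*D
(W(258) + (175 - 66)*120) + p(212) = (2*258/(-48 + 258) + (175 - 66)*120) + 8*212 = (2*258/210 + 109*120) + 1696 = (2*258*(1/210) + 13080) + 1696 = (86/35 + 13080) + 1696 = 457886/35 + 1696 = 517246/35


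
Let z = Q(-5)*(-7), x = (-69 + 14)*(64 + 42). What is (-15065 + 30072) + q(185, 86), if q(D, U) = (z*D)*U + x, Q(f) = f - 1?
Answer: 677397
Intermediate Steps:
Q(f) = -1 + f
x = -5830 (x = -55*106 = -5830)
z = 42 (z = (-1 - 5)*(-7) = -6*(-7) = 42)
q(D, U) = -5830 + 42*D*U (q(D, U) = (42*D)*U - 5830 = 42*D*U - 5830 = -5830 + 42*D*U)
(-15065 + 30072) + q(185, 86) = (-15065 + 30072) + (-5830 + 42*185*86) = 15007 + (-5830 + 668220) = 15007 + 662390 = 677397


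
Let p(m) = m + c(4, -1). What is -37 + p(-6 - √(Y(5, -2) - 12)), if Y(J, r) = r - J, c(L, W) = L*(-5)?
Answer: -63 - I*√19 ≈ -63.0 - 4.3589*I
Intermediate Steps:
c(L, W) = -5*L
p(m) = -20 + m (p(m) = m - 5*4 = m - 20 = -20 + m)
-37 + p(-6 - √(Y(5, -2) - 12)) = -37 + (-20 + (-6 - √((-2 - 1*5) - 12))) = -37 + (-20 + (-6 - √((-2 - 5) - 12))) = -37 + (-20 + (-6 - √(-7 - 12))) = -37 + (-20 + (-6 - √(-19))) = -37 + (-20 + (-6 - I*√19)) = -37 + (-26 - I*√19) = -63 - I*√19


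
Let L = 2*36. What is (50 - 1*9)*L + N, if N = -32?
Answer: 2920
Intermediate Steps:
L = 72
(50 - 1*9)*L + N = (50 - 1*9)*72 - 32 = (50 - 9)*72 - 32 = 41*72 - 32 = 2952 - 32 = 2920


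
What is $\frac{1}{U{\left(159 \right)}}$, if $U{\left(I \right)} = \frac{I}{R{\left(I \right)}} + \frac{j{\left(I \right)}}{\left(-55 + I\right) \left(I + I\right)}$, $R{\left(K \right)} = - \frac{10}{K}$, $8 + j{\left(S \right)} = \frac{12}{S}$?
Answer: $- \frac{730340}{1846372729} \approx -0.00039555$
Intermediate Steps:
$j{\left(S \right)} = -8 + \frac{12}{S}$
$U{\left(I \right)} = - \frac{I^{2}}{10} + \frac{-8 + \frac{12}{I}}{2 I \left(-55 + I\right)}$ ($U{\left(I \right)} = \frac{I}{\left(-10\right) \frac{1}{I}} + \frac{-8 + \frac{12}{I}}{\left(-55 + I\right) \left(I + I\right)} = I \left(- \frac{I}{10}\right) + \frac{-8 + \frac{12}{I}}{\left(-55 + I\right) 2 I} = - \frac{I^{2}}{10} + \frac{-8 + \frac{12}{I}}{2 I \left(-55 + I\right)}$)
$\frac{1}{U{\left(159 \right)}} = \frac{1}{\frac{1}{10} \cdot \frac{1}{25281} \frac{1}{-55 + 159} \left(60 - 6360 + 159^{4} \left(55 - 159\right)\right)} = \frac{1}{\frac{1}{10} \cdot \frac{1}{25281} \cdot \frac{1}{104} \left(60 - 6360 + 639128961 \left(55 - 159\right)\right)} = \frac{1}{\frac{1}{10} \cdot \frac{1}{25281} \cdot \frac{1}{104} \left(60 - 6360 + 639128961 \left(-104\right)\right)} = \frac{1}{\frac{1}{10} \cdot \frac{1}{25281} \cdot \frac{1}{104} \left(60 - 6360 - 66469411944\right)} = \frac{1}{\frac{1}{10} \cdot \frac{1}{25281} \cdot \frac{1}{104} \left(-66469418244\right)} = \frac{1}{- \frac{1846372729}{730340}} = - \frac{730340}{1846372729}$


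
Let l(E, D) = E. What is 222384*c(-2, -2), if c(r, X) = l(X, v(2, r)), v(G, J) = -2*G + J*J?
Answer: -444768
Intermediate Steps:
v(G, J) = J² - 2*G (v(G, J) = -2*G + J² = J² - 2*G)
c(r, X) = X
222384*c(-2, -2) = 222384*(-2) = -444768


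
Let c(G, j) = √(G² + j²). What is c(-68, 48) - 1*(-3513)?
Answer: 3513 + 4*√433 ≈ 3596.2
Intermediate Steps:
c(-68, 48) - 1*(-3513) = √((-68)² + 48²) - 1*(-3513) = √(4624 + 2304) + 3513 = √6928 + 3513 = 4*√433 + 3513 = 3513 + 4*√433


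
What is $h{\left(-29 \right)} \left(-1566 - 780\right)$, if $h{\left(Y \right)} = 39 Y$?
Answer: $2653326$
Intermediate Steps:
$h{\left(-29 \right)} \left(-1566 - 780\right) = 39 \left(-29\right) \left(-1566 - 780\right) = \left(-1131\right) \left(-2346\right) = 2653326$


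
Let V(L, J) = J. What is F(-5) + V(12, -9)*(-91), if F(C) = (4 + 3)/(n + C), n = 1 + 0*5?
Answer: 3269/4 ≈ 817.25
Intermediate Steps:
n = 1 (n = 1 + 0 = 1)
F(C) = 7/(1 + C) (F(C) = (4 + 3)/(1 + C) = 7/(1 + C))
F(-5) + V(12, -9)*(-91) = 7/(1 - 5) - 9*(-91) = 7/(-4) + 819 = 7*(-¼) + 819 = -7/4 + 819 = 3269/4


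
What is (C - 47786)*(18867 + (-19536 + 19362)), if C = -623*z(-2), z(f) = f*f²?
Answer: -800097786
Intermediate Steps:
z(f) = f³
C = 4984 (C = -623*(-2)³ = -623*(-8) = 4984)
(C - 47786)*(18867 + (-19536 + 19362)) = (4984 - 47786)*(18867 + (-19536 + 19362)) = -42802*(18867 - 174) = -42802*18693 = -800097786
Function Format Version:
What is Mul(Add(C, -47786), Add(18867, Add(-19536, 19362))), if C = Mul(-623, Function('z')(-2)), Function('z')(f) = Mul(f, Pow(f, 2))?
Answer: -800097786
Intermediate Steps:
Function('z')(f) = Pow(f, 3)
C = 4984 (C = Mul(-623, Pow(-2, 3)) = Mul(-623, -8) = 4984)
Mul(Add(C, -47786), Add(18867, Add(-19536, 19362))) = Mul(Add(4984, -47786), Add(18867, Add(-19536, 19362))) = Mul(-42802, Add(18867, -174)) = Mul(-42802, 18693) = -800097786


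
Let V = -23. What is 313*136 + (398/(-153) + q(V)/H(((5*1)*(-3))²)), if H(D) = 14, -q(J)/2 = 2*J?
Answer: 45594580/1071 ≈ 42572.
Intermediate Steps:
q(J) = -4*J
313*136 + (398/(-153) + q(V)/H(((5*1)*(-3))²)) = 313*136 + (398/(-153) - 4*(-23)/14) = 42568 + (398*(-1/153) + 92*(1/14)) = 42568 + (-398/153 + 46/7) = 42568 + 4252/1071 = 45594580/1071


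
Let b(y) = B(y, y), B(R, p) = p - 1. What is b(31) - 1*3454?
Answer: -3424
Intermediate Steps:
B(R, p) = -1 + p
b(y) = -1 + y
b(31) - 1*3454 = (-1 + 31) - 1*3454 = 30 - 3454 = -3424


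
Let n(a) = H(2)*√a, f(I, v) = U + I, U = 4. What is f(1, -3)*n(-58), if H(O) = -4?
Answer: -20*I*√58 ≈ -152.32*I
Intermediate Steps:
f(I, v) = 4 + I
n(a) = -4*√a
f(1, -3)*n(-58) = (4 + 1)*(-4*I*√58) = 5*(-4*I*√58) = -20*I*√58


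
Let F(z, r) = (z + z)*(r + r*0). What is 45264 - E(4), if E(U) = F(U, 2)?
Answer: 45248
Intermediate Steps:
F(z, r) = 2*r*z (F(z, r) = (2*z)*(r + 0) = (2*z)*r = 2*r*z)
E(U) = 4*U (E(U) = 2*2*U = 4*U)
45264 - E(4) = 45264 - 4*4 = 45264 - 1*16 = 45264 - 16 = 45248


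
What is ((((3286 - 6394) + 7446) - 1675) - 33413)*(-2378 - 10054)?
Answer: 382284000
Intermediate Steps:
((((3286 - 6394) + 7446) - 1675) - 33413)*(-2378 - 10054) = (((-3108 + 7446) - 1675) - 33413)*(-12432) = ((4338 - 1675) - 33413)*(-12432) = (2663 - 33413)*(-12432) = -30750*(-12432) = 382284000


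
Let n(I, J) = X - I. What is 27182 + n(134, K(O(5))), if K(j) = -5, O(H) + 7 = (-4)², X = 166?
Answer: 27214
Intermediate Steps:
O(H) = 9 (O(H) = -7 + (-4)² = -7 + 16 = 9)
n(I, J) = 166 - I
27182 + n(134, K(O(5))) = 27182 + (166 - 1*134) = 27182 + (166 - 134) = 27182 + 32 = 27214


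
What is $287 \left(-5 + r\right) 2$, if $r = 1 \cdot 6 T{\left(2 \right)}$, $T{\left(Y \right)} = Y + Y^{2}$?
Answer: $17794$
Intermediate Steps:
$r = 36$ ($r = 1 \cdot 6 \cdot 2 \left(1 + 2\right) = 6 \cdot 2 \cdot 3 = 6 \cdot 6 = 36$)
$287 \left(-5 + r\right) 2 = 287 \left(-5 + 36\right) 2 = 287 \cdot 31 \cdot 2 = 287 \cdot 62 = 17794$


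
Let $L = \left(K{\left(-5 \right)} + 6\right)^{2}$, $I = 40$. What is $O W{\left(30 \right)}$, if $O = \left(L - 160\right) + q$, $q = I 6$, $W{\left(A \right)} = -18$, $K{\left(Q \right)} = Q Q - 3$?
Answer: $-15552$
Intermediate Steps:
$K{\left(Q \right)} = -3 + Q^{2}$ ($K{\left(Q \right)} = Q^{2} - 3 = -3 + Q^{2}$)
$L = 784$ ($L = \left(\left(-3 + \left(-5\right)^{2}\right) + 6\right)^{2} = \left(\left(-3 + 25\right) + 6\right)^{2} = \left(22 + 6\right)^{2} = 28^{2} = 784$)
$q = 240$ ($q = 40 \cdot 6 = 240$)
$O = 864$ ($O = \left(784 - 160\right) + 240 = 624 + 240 = 864$)
$O W{\left(30 \right)} = 864 \left(-18\right) = -15552$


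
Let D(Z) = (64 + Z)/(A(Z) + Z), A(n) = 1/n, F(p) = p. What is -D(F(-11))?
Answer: 583/122 ≈ 4.7787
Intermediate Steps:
D(Z) = (64 + Z)/(Z + 1/Z) (D(Z) = (64 + Z)/(1/Z + Z) = (64 + Z)/(Z + 1/Z))
-D(F(-11)) = -(-11)*(64 - 11)/(1 + (-11)²) = -(-11)*53/(1 + 121) = -(-11)*53/122 = -1*(-583/122) = 583/122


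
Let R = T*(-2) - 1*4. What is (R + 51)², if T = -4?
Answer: 3025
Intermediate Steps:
R = 4 (R = -4*(-2) - 1*4 = 8 - 4 = 4)
(R + 51)² = (4 + 51)² = 55² = 3025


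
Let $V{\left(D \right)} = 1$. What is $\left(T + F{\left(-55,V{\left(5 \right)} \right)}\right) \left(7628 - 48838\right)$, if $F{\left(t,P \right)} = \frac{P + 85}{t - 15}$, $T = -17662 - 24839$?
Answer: $\frac{12260617876}{7} \approx 1.7515 \cdot 10^{9}$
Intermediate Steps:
$T = -42501$
$F{\left(t,P \right)} = \frac{85 + P}{-15 + t}$
$\left(T + F{\left(-55,V{\left(5 \right)} \right)}\right) \left(7628 - 48838\right) = \left(-42501 + \frac{85 + 1}{-15 - 55}\right) \left(7628 - 48838\right) = \left(-42501 + \frac{1}{-70} \cdot 86\right) \left(-41210\right) = \left(-42501 - \frac{43}{35}\right) \left(-41210\right) = \left(- \frac{1487578}{35}\right) \left(-41210\right) = \frac{12260617876}{7}$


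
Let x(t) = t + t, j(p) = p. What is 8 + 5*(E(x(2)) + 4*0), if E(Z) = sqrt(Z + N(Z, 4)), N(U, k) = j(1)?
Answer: 8 + 5*sqrt(5) ≈ 19.180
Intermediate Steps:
x(t) = 2*t
N(U, k) = 1
E(Z) = sqrt(1 + Z) (E(Z) = sqrt(Z + 1) = sqrt(1 + Z))
8 + 5*(E(x(2)) + 4*0) = 8 + 5*(sqrt(1 + 2*2) + 4*0) = 8 + 5*(sqrt(1 + 4) + 0) = 8 + 5*(sqrt(5) + 0) = 8 + 5*sqrt(5)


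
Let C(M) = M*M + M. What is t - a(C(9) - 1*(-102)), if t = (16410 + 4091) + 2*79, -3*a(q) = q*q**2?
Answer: 2379955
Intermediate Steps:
C(M) = M + M**2 (C(M) = M**2 + M = M + M**2)
a(q) = -q**3/3 (a(q) = -q*q**2/3 = -q**3/3)
t = 20659 (t = 20501 + 158 = 20659)
t - a(C(9) - 1*(-102)) = 20659 - (-1)*(9*(1 + 9) - 1*(-102))**3/3 = 20659 - (-1)*(9*10 + 102)**3/3 = 20659 - (-1)*(90 + 102)**3/3 = 20659 - (-1)*192**3/3 = 20659 - (-1)*7077888/3 = 20659 - 1*(-2359296) = 20659 + 2359296 = 2379955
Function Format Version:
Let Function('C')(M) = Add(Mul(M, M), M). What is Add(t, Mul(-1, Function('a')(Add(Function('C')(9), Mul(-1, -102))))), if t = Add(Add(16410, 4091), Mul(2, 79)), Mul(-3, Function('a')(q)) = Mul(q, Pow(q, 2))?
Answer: 2379955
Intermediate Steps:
Function('C')(M) = Add(M, Pow(M, 2)) (Function('C')(M) = Add(Pow(M, 2), M) = Add(M, Pow(M, 2)))
Function('a')(q) = Mul(Rational(-1, 3), Pow(q, 3)) (Function('a')(q) = Mul(Rational(-1, 3), Mul(q, Pow(q, 2))) = Mul(Rational(-1, 3), Pow(q, 3)))
t = 20659 (t = Add(20501, 158) = 20659)
Add(t, Mul(-1, Function('a')(Add(Function('C')(9), Mul(-1, -102))))) = Add(20659, Mul(-1, Mul(Rational(-1, 3), Pow(Add(Mul(9, Add(1, 9)), Mul(-1, -102)), 3)))) = Add(20659, Mul(-1, Mul(Rational(-1, 3), Pow(Add(Mul(9, 10), 102), 3)))) = Add(20659, Mul(-1, Mul(Rational(-1, 3), Pow(Add(90, 102), 3)))) = Add(20659, Mul(-1, Mul(Rational(-1, 3), Pow(192, 3)))) = Add(20659, Mul(-1, Mul(Rational(-1, 3), 7077888))) = Add(20659, Mul(-1, -2359296)) = Add(20659, 2359296) = 2379955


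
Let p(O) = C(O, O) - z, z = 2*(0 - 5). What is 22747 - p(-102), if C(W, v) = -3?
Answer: 22740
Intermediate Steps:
z = -10 (z = 2*(-5) = -10)
p(O) = 7 (p(O) = -3 - 1*(-10) = -3 + 10 = 7)
22747 - p(-102) = 22747 - 1*7 = 22747 - 7 = 22740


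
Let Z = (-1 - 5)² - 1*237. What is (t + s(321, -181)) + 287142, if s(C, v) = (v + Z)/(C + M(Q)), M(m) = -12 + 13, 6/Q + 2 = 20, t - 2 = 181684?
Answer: 75481117/161 ≈ 4.6883e+5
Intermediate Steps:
t = 181686 (t = 2 + 181684 = 181686)
Q = ⅓ (Q = 6/(-2 + 20) = 6/18 = 6*(1/18) = ⅓ ≈ 0.33333)
M(m) = 1
Z = -201 (Z = (-6)² - 237 = 36 - 237 = -201)
s(C, v) = (-201 + v)/(1 + C) (s(C, v) = (v - 201)/(C + 1) = (-201 + v)/(1 + C))
(t + s(321, -181)) + 287142 = (181686 + (-201 - 181)/(1 + 321)) + 287142 = (181686 - 382/322) + 287142 = (181686 + (1/322)*(-382)) + 287142 = (181686 - 191/161) + 287142 = 29251255/161 + 287142 = 75481117/161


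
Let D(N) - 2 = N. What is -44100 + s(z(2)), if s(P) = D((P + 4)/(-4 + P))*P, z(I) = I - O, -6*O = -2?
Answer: -308705/7 ≈ -44101.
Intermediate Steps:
O = ⅓ (O = -⅙*(-2) = ⅓ ≈ 0.33333)
D(N) = 2 + N
z(I) = -⅓ + I (z(I) = I - 1*⅓ = I - ⅓ = -⅓ + I)
s(P) = P*(2 + (4 + P)/(-4 + P)) (s(P) = (2 + (P + 4)/(-4 + P))*P = (2 + (4 + P)/(-4 + P))*P = P*(2 + (4 + P)/(-4 + P)))
-44100 + s(z(2)) = -44100 + (-⅓ + 2)*(-4 + 3*(-⅓ + 2))/(-4 + (-⅓ + 2)) = -44100 + 5*(-4 + 3*(5/3))/(3*(-4 + 5/3)) = -44100 + 5*(-4 + 5)/(3*(-7/3)) = -44100 + (5/3)*(-3/7)*1 = -44100 - 5/7 = -308705/7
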